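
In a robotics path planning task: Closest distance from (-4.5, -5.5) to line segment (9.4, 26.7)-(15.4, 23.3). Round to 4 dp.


Project P onto AB: t = 0.5484 (clamped to [0,1])
Closest point on segment: (12.6902, 24.8356)
Distance: 34.8676

34.8676


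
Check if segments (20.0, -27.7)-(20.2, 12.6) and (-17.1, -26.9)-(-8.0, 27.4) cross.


Cross products: d1=-2021.81, d2=-1665.94, d3=1495.29, d4=1139.42
d1*d2 < 0 and d3*d4 < 0? no

No, they don't intersect


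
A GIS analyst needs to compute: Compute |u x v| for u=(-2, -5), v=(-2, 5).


|u x v| = |(-2)*5 - (-5)*(-2)|
= |(-10) - 10| = 20

20


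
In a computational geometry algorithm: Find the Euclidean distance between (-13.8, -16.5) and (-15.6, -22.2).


dx=-1.8, dy=-5.7
d^2 = (-1.8)^2 + (-5.7)^2 = 35.73
d = sqrt(35.73) = 5.9775

5.9775


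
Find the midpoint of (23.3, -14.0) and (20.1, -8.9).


M = ((23.3+20.1)/2, ((-14)+(-8.9))/2)
= (21.7, -11.45)

(21.7, -11.45)


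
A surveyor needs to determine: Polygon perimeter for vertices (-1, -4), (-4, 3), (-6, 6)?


Sides: (-1, -4)->(-4, 3): sqrt(58) = 7.615773, (-4, 3)->(-6, 6): sqrt(13) = 3.605551, (-6, 6)->(-1, -4): sqrt(125) = 11.18034
Sum = 22.401664
Perimeter = 22.4017

22.4017


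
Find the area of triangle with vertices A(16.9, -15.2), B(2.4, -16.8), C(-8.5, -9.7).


Area = |x_A(y_B-y_C) + x_B(y_C-y_A) + x_C(y_A-y_B)|/2
= |(-119.99) + 13.2 + (-13.6)|/2
= 120.39/2 = 60.195

60.195


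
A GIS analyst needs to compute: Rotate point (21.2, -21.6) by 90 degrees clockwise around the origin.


90° CW: (x,y) -> (y, -x)
(21.2,-21.6) -> (-21.6, -21.2)

(-21.6, -21.2)


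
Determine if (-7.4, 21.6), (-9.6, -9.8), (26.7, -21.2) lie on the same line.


Cross product: ((-9.6)-(-7.4))*((-21.2)-21.6) - ((-9.8)-21.6)*(26.7-(-7.4))
= 1164.9

No, not collinear


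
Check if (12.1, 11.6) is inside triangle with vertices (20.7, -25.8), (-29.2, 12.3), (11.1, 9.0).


Cross products: AB x AP = -1538.6, BC x BP = 108.08, CA x CP = 59.76
All same sign? no

No, outside


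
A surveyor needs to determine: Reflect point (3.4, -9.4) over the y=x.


Reflection over y=x: (x,y) -> (y,x)
(3.4, -9.4) -> (-9.4, 3.4)

(-9.4, 3.4)


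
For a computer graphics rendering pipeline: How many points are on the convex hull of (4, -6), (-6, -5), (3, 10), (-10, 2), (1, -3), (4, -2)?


Convex hull vertices (CCW): (-10, 2), (-6, -5), (4, -6), (4, -2), (3, 10)
Count = 5

5


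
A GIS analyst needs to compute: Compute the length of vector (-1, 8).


|u| = sqrt((-1)^2 + 8^2) = sqrt(65) = 8.0623

8.0623


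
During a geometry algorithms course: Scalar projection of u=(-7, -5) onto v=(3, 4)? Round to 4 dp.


u.v = -41, |v| = sqrt(25) = 5
Scalar projection = u.v / |v| = -41 / sqrt(25) = -8.2

-8.2


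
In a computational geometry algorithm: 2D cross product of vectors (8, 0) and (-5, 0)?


u x v = u_x*v_y - u_y*v_x = 8*0 - 0*(-5)
= 0 - 0 = 0

0


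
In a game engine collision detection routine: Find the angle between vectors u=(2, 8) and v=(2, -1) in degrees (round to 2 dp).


u.v = -4, |u| = sqrt(68) = 8.2462, |v| = sqrt(5) = 2.2361
cos(theta) = u.v/(|u||v|) = -4/sqrt(340) = -0.21693
theta = acos(-0.21693) = 102.53 degrees

102.53 degrees


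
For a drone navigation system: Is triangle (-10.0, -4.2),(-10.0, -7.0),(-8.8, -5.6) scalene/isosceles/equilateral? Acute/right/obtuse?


Side lengths squared: AB^2=7.84, BC^2=3.4, CA^2=3.4
Sorted: [3.4, 3.4, 7.84]
By sides: Isosceles, By angles: Obtuse

Isosceles, Obtuse


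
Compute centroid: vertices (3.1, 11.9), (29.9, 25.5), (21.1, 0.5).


Centroid = ((x_A+x_B+x_C)/3, (y_A+y_B+y_C)/3)
= ((3.1+29.9+21.1)/3, (11.9+25.5+0.5)/3)
= (18.0333, 12.6333)

(18.0333, 12.6333)


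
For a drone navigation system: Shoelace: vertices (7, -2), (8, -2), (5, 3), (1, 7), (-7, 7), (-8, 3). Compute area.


Shoelace sum: (7*(-2) - 8*(-2)) + (8*3 - 5*(-2)) + (5*7 - 1*3) + (1*7 - (-7)*7) + ((-7)*3 - (-8)*7) + ((-8)*(-2) - 7*3)
= 154
Area = |154|/2 = 77

77


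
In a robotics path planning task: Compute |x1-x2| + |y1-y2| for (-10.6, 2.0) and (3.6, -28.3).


|(-10.6)-3.6| + |2-(-28.3)| = 14.2 + 30.3 = 44.5

44.5


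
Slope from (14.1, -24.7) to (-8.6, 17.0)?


slope = (y2-y1)/(x2-x1) = (17-(-24.7))/((-8.6)-14.1) = 41.7/(-22.7) = -1.837

-1.837


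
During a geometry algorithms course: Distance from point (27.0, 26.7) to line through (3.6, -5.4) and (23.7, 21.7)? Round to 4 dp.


|cross product| = 11.07
|line direction| = sqrt(1138.42) = 33.7405
Distance = 11.07/sqrt(1138.42) = 0.3281

0.3281


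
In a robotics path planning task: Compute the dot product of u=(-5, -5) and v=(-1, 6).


u . v = u_x*v_x + u_y*v_y = (-5)*(-1) + (-5)*6
= 5 + (-30) = -25

-25


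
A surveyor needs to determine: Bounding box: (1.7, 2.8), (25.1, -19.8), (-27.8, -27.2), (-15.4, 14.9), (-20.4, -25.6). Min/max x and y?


x range: [-27.8, 25.1]
y range: [-27.2, 14.9]
Bounding box: (-27.8,-27.2) to (25.1,14.9)

(-27.8,-27.2) to (25.1,14.9)


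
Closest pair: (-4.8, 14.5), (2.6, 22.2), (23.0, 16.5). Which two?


d(P0,P1) = 10.6794, d(P0,P2) = 27.8718, d(P1,P2) = 21.1814
Closest: P0 and P1

Closest pair: (-4.8, 14.5) and (2.6, 22.2), distance = 10.6794


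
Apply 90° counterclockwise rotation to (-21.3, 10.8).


90° CCW: (x,y) -> (-y, x)
(-21.3,10.8) -> (-10.8, -21.3)

(-10.8, -21.3)


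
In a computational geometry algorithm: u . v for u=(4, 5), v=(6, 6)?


u . v = u_x*v_x + u_y*v_y = 4*6 + 5*6
= 24 + 30 = 54

54


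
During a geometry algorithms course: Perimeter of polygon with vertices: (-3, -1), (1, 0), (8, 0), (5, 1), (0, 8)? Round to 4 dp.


Sides: (-3, -1)->(1, 0): sqrt(17) = 4.123106, (1, 0)->(8, 0): sqrt(49) = 7, (8, 0)->(5, 1): sqrt(10) = 3.162278, (5, 1)->(0, 8): sqrt(74) = 8.602325, (0, 8)->(-3, -1): sqrt(90) = 9.486833
Sum = 32.374542
Perimeter = 32.3745

32.3745


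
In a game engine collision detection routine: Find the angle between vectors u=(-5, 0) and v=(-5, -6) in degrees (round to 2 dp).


u.v = 25, |u| = sqrt(25) = 5, |v| = sqrt(61) = 7.8102
cos(theta) = u.v/(|u||v|) = 25/sqrt(1525) = 0.640184
theta = acos(0.640184) = 50.19 degrees

50.19 degrees


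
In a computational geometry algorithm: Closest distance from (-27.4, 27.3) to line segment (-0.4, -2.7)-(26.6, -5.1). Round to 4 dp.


Project P onto AB: t = 0 (clamped to [0,1])
Closest point on segment: (-0.4, -2.7)
Distance: 40.3609

40.3609


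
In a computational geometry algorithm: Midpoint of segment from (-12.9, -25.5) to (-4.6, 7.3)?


M = (((-12.9)+(-4.6))/2, ((-25.5)+7.3)/2)
= (-8.75, -9.1)

(-8.75, -9.1)


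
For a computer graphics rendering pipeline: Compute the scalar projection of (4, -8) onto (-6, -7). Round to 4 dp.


u.v = 32, |v| = sqrt(85) = 9.2195
Scalar projection = u.v / |v| = 32 / sqrt(85) = 3.4709

3.4709


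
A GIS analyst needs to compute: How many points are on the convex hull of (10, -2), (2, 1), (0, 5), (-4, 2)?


Convex hull vertices (CCW): (-4, 2), (10, -2), (0, 5)
Count = 3

3


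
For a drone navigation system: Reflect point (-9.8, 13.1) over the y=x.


Reflection over y=x: (x,y) -> (y,x)
(-9.8, 13.1) -> (13.1, -9.8)

(13.1, -9.8)


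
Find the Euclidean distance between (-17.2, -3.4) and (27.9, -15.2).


dx=45.1, dy=-11.8
d^2 = 45.1^2 + (-11.8)^2 = 2173.25
d = sqrt(2173.25) = 46.6181

46.6181


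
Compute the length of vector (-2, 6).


|u| = sqrt((-2)^2 + 6^2) = sqrt(40) = 6.3246

6.3246


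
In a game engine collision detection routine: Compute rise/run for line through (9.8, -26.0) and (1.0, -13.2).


slope = (y2-y1)/(x2-x1) = ((-13.2)-(-26))/(1-9.8) = 12.8/(-8.8) = -1.4545

-1.4545


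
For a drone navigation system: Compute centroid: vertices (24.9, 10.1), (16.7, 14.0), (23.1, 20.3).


Centroid = ((x_A+x_B+x_C)/3, (y_A+y_B+y_C)/3)
= ((24.9+16.7+23.1)/3, (10.1+14+20.3)/3)
= (21.5667, 14.8)

(21.5667, 14.8)


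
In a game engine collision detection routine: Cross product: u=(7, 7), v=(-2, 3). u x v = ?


u x v = u_x*v_y - u_y*v_x = 7*3 - 7*(-2)
= 21 - (-14) = 35

35


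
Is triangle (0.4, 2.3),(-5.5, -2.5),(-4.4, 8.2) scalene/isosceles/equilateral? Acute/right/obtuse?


Side lengths squared: AB^2=57.85, BC^2=115.7, CA^2=57.85
Sorted: [57.85, 57.85, 115.7]
By sides: Isosceles, By angles: Right

Isosceles, Right


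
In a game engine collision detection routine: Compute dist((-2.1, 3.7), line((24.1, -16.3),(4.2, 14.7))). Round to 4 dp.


|cross product| = 414.2
|line direction| = sqrt(1357.01) = 36.8376
Distance = 414.2/sqrt(1357.01) = 11.2439

11.2439


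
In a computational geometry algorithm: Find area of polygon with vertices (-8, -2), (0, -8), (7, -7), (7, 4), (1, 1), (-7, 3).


Shoelace sum: ((-8)*(-8) - 0*(-2)) + (0*(-7) - 7*(-8)) + (7*4 - 7*(-7)) + (7*1 - 1*4) + (1*3 - (-7)*1) + ((-7)*(-2) - (-8)*3)
= 248
Area = |248|/2 = 124

124


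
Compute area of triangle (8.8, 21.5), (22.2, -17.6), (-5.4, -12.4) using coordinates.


Area = |x_A(y_B-y_C) + x_B(y_C-y_A) + x_C(y_A-y_B)|/2
= |(-45.76) + (-752.58) + (-211.14)|/2
= 1009.48/2 = 504.74

504.74


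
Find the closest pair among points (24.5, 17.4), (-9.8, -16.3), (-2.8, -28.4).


d(P0,P1) = 48.0851, d(P0,P2) = 53.3191, d(P1,P2) = 13.9789
Closest: P1 and P2

Closest pair: (-9.8, -16.3) and (-2.8, -28.4), distance = 13.9789


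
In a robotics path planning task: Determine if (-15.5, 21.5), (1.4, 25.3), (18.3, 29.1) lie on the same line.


Cross product: (1.4-(-15.5))*(29.1-21.5) - (25.3-21.5)*(18.3-(-15.5))
= 0

Yes, collinear


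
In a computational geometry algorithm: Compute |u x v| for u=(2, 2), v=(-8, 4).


|u x v| = |2*4 - 2*(-8)|
= |8 - (-16)| = 24

24


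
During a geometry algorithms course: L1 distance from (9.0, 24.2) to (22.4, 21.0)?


|9-22.4| + |24.2-21| = 13.4 + 3.2 = 16.6

16.6


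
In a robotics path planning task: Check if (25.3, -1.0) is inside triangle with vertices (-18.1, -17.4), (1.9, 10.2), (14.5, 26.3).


Cross products: AB x AP = -869.84, BC x BP = -517.86, CA x CP = 1361.94
All same sign? no

No, outside


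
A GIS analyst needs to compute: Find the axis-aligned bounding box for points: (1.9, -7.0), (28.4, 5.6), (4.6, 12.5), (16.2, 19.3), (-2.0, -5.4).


x range: [-2, 28.4]
y range: [-7, 19.3]
Bounding box: (-2,-7) to (28.4,19.3)

(-2,-7) to (28.4,19.3)


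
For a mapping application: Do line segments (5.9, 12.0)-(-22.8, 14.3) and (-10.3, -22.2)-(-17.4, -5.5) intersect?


Cross products: d1=-513.36, d2=-50.4, d3=1018.8, d4=555.84
d1*d2 < 0 and d3*d4 < 0? no

No, they don't intersect


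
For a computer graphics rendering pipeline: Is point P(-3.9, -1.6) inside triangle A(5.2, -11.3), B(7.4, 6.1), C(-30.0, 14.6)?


Cross products: AB x AP = 179.68, BC x BP = 384.03, CA x CP = 105.75
All same sign? yes

Yes, inside


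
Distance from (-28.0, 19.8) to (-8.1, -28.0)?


dx=19.9, dy=-47.8
d^2 = 19.9^2 + (-47.8)^2 = 2680.85
d = sqrt(2680.85) = 51.7769

51.7769


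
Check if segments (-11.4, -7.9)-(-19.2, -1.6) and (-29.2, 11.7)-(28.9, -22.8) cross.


Cross products: d1=-524.66, d2=-427.73, d3=-40.74, d4=-137.67
d1*d2 < 0 and d3*d4 < 0? no

No, they don't intersect


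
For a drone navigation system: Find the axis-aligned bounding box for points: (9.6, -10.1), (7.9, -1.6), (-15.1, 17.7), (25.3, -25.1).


x range: [-15.1, 25.3]
y range: [-25.1, 17.7]
Bounding box: (-15.1,-25.1) to (25.3,17.7)

(-15.1,-25.1) to (25.3,17.7)


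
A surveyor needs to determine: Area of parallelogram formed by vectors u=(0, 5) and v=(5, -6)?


|u x v| = |0*(-6) - 5*5|
= |0 - 25| = 25

25


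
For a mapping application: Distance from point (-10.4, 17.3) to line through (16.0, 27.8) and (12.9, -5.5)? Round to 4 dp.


|cross product| = 846.57
|line direction| = sqrt(1118.5) = 33.444
Distance = 846.57/sqrt(1118.5) = 25.3131

25.3131


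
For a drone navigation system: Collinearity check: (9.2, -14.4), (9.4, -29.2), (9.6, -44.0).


Cross product: (9.4-9.2)*((-44)-(-14.4)) - ((-29.2)-(-14.4))*(9.6-9.2)
= 0

Yes, collinear


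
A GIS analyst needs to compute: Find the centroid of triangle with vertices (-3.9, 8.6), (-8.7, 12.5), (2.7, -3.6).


Centroid = ((x_A+x_B+x_C)/3, (y_A+y_B+y_C)/3)
= (((-3.9)+(-8.7)+2.7)/3, (8.6+12.5+(-3.6))/3)
= (-3.3, 5.8333)

(-3.3, 5.8333)


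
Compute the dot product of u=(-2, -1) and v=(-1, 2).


u . v = u_x*v_x + u_y*v_y = (-2)*(-1) + (-1)*2
= 2 + (-2) = 0

0


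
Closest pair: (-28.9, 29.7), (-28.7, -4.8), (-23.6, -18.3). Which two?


d(P0,P1) = 34.5006, d(P0,P2) = 48.2917, d(P1,P2) = 14.4312
Closest: P1 and P2

Closest pair: (-28.7, -4.8) and (-23.6, -18.3), distance = 14.4312


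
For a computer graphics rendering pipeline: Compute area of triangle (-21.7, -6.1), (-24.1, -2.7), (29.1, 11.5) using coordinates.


Area = |x_A(y_B-y_C) + x_B(y_C-y_A) + x_C(y_A-y_B)|/2
= |308.14 + (-424.16) + (-98.94)|/2
= 214.96/2 = 107.48

107.48


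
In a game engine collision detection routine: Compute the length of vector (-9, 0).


|u| = sqrt((-9)^2 + 0^2) = sqrt(81) = 9

9


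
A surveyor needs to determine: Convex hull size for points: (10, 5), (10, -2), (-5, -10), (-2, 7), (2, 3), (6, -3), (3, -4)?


Convex hull vertices (CCW): (-5, -10), (10, -2), (10, 5), (-2, 7)
Count = 4

4


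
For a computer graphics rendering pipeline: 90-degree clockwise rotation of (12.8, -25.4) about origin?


90° CW: (x,y) -> (y, -x)
(12.8,-25.4) -> (-25.4, -12.8)

(-25.4, -12.8)


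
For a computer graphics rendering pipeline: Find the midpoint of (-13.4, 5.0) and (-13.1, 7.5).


M = (((-13.4)+(-13.1))/2, (5+7.5)/2)
= (-13.25, 6.25)

(-13.25, 6.25)


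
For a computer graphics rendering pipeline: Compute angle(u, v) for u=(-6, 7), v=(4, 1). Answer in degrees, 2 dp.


u.v = -17, |u| = sqrt(85) = 9.2195, |v| = sqrt(17) = 4.1231
cos(theta) = u.v/(|u||v|) = -17/sqrt(1445) = -0.447214
theta = acos(-0.447214) = 116.57 degrees

116.57 degrees


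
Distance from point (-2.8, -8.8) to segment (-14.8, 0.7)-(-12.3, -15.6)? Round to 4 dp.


Project P onto AB: t = 0.6797 (clamped to [0,1])
Closest point on segment: (-13.1006, -10.3799)
Distance: 10.4211

10.4211


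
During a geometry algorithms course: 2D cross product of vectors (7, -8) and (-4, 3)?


u x v = u_x*v_y - u_y*v_x = 7*3 - (-8)*(-4)
= 21 - 32 = -11

-11


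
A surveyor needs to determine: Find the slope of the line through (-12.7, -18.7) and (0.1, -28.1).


slope = (y2-y1)/(x2-x1) = ((-28.1)-(-18.7))/(0.1-(-12.7)) = (-9.4)/12.8 = -0.7344

-0.7344


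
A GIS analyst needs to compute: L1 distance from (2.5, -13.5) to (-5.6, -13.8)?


|2.5-(-5.6)| + |(-13.5)-(-13.8)| = 8.1 + 0.3 = 8.4

8.4


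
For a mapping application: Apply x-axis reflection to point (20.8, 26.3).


Reflection over x-axis: (x,y) -> (x,-y)
(20.8, 26.3) -> (20.8, -26.3)

(20.8, -26.3)


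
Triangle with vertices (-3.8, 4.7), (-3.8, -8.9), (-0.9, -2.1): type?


Side lengths squared: AB^2=184.96, BC^2=54.65, CA^2=54.65
Sorted: [54.65, 54.65, 184.96]
By sides: Isosceles, By angles: Obtuse

Isosceles, Obtuse


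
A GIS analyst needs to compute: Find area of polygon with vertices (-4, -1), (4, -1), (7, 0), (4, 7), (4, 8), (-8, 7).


Shoelace sum: ((-4)*(-1) - 4*(-1)) + (4*0 - 7*(-1)) + (7*7 - 4*0) + (4*8 - 4*7) + (4*7 - (-8)*8) + ((-8)*(-1) - (-4)*7)
= 196
Area = |196|/2 = 98

98


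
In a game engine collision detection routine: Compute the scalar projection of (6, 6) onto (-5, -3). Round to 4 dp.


u.v = -48, |v| = sqrt(34) = 5.831
Scalar projection = u.v / |v| = -48 / sqrt(34) = -8.2319

-8.2319


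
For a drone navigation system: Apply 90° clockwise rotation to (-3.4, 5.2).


90° CW: (x,y) -> (y, -x)
(-3.4,5.2) -> (5.2, 3.4)

(5.2, 3.4)


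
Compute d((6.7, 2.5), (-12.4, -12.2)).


dx=-19.1, dy=-14.7
d^2 = (-19.1)^2 + (-14.7)^2 = 580.9
d = sqrt(580.9) = 24.1019

24.1019


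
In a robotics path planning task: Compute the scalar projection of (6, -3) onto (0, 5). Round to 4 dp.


u.v = -15, |v| = sqrt(25) = 5
Scalar projection = u.v / |v| = -15 / sqrt(25) = -3

-3


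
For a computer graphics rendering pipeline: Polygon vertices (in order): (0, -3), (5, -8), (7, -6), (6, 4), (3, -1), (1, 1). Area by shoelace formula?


Shoelace sum: (0*(-8) - 5*(-3)) + (5*(-6) - 7*(-8)) + (7*4 - 6*(-6)) + (6*(-1) - 3*4) + (3*1 - 1*(-1)) + (1*(-3) - 0*1)
= 88
Area = |88|/2 = 44

44


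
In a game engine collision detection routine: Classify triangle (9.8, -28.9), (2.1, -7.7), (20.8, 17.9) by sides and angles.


Side lengths squared: AB^2=508.73, BC^2=1005.05, CA^2=2311.24
Sorted: [508.73, 1005.05, 2311.24]
By sides: Scalene, By angles: Obtuse

Scalene, Obtuse


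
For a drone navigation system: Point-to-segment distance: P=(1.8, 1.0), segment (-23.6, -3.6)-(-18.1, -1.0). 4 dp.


Project P onto AB: t = 1 (clamped to [0,1])
Closest point on segment: (-18.1, -1)
Distance: 20.0002

20.0002


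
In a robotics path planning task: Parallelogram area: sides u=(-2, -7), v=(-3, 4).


|u x v| = |(-2)*4 - (-7)*(-3)|
= |(-8) - 21| = 29

29


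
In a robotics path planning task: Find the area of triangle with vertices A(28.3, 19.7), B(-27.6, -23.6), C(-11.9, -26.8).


Area = |x_A(y_B-y_C) + x_B(y_C-y_A) + x_C(y_A-y_B)|/2
= |90.56 + 1283.4 + (-515.27)|/2
= 858.69/2 = 429.345

429.345


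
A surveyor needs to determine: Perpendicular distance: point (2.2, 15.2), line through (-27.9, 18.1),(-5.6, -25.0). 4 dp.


|cross product| = 1232.64
|line direction| = sqrt(2354.9) = 48.5273
Distance = 1232.64/sqrt(2354.9) = 25.401

25.401


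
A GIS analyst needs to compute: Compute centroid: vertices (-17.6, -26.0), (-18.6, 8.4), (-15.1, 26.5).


Centroid = ((x_A+x_B+x_C)/3, (y_A+y_B+y_C)/3)
= (((-17.6)+(-18.6)+(-15.1))/3, ((-26)+8.4+26.5)/3)
= (-17.1, 2.9667)

(-17.1, 2.9667)


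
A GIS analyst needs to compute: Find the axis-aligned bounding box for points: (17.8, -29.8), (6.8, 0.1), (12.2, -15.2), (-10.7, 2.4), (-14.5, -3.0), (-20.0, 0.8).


x range: [-20, 17.8]
y range: [-29.8, 2.4]
Bounding box: (-20,-29.8) to (17.8,2.4)

(-20,-29.8) to (17.8,2.4)


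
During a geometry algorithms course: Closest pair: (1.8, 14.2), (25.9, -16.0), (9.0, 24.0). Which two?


d(P0,P1) = 38.6374, d(P0,P2) = 12.1606, d(P1,P2) = 43.4236
Closest: P0 and P2

Closest pair: (1.8, 14.2) and (9.0, 24.0), distance = 12.1606


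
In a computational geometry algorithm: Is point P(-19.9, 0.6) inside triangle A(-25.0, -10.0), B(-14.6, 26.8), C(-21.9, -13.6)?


Cross products: AB x AP = -77.44, BC x BP = -22.86, CA x CP = -51.22
All same sign? yes

Yes, inside


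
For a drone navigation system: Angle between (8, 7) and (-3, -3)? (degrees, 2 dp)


u.v = -45, |u| = sqrt(113) = 10.6301, |v| = sqrt(18) = 4.2426
cos(theta) = u.v/(|u||v|) = -45/sqrt(2034) = -0.997785
theta = acos(-0.997785) = 176.19 degrees

176.19 degrees


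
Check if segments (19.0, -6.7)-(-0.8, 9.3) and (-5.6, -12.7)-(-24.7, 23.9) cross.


Cross products: d1=-1014.96, d2=-595.88, d3=512.4, d4=93.32
d1*d2 < 0 and d3*d4 < 0? no

No, they don't intersect


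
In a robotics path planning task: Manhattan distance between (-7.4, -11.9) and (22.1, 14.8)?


|(-7.4)-22.1| + |(-11.9)-14.8| = 29.5 + 26.7 = 56.2

56.2


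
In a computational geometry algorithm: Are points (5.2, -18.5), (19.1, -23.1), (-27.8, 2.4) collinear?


Cross product: (19.1-5.2)*(2.4-(-18.5)) - ((-23.1)-(-18.5))*((-27.8)-5.2)
= 138.71

No, not collinear


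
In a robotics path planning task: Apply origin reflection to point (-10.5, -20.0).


Reflection over origin: (x,y) -> (-x,-y)
(-10.5, -20) -> (10.5, 20)

(10.5, 20)


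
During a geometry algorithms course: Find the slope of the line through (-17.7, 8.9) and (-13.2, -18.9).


slope = (y2-y1)/(x2-x1) = ((-18.9)-8.9)/((-13.2)-(-17.7)) = (-27.8)/4.5 = -6.1778

-6.1778


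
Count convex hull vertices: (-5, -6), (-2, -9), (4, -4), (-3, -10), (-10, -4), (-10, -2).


Convex hull vertices (CCW): (-10, -4), (-3, -10), (4, -4), (-10, -2)
Count = 4

4


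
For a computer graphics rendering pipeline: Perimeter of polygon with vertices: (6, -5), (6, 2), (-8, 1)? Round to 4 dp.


Sides: (6, -5)->(6, 2): sqrt(49) = 7, (6, 2)->(-8, 1): sqrt(197) = 14.035669, (-8, 1)->(6, -5): sqrt(232) = 15.231546
Sum = 36.267215
Perimeter = 36.2672

36.2672


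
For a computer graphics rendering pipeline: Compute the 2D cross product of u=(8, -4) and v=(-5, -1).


u x v = u_x*v_y - u_y*v_x = 8*(-1) - (-4)*(-5)
= (-8) - 20 = -28

-28


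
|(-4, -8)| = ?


|u| = sqrt((-4)^2 + (-8)^2) = sqrt(80) = 8.9443

8.9443


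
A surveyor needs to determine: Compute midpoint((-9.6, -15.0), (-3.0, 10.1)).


M = (((-9.6)+(-3))/2, ((-15)+10.1)/2)
= (-6.3, -2.45)

(-6.3, -2.45)


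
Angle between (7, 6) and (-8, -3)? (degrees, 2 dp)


u.v = -74, |u| = sqrt(85) = 9.2195, |v| = sqrt(73) = 8.544
cos(theta) = u.v/(|u||v|) = -74/sqrt(6205) = -0.939422
theta = acos(-0.939422) = 159.95 degrees

159.95 degrees


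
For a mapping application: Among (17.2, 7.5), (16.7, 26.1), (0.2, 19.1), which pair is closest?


d(P0,P1) = 18.6067, d(P0,P2) = 20.5806, d(P1,P2) = 17.9234
Closest: P1 and P2

Closest pair: (16.7, 26.1) and (0.2, 19.1), distance = 17.9234


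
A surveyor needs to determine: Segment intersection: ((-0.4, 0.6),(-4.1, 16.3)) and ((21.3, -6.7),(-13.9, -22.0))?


Cross products: d1=-588.97, d2=-1198.22, d3=-313.68, d4=295.57
d1*d2 < 0 and d3*d4 < 0? no

No, they don't intersect


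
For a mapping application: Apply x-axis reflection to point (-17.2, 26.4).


Reflection over x-axis: (x,y) -> (x,-y)
(-17.2, 26.4) -> (-17.2, -26.4)

(-17.2, -26.4)


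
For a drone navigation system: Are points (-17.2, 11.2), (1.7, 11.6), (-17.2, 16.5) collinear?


Cross product: (1.7-(-17.2))*(16.5-11.2) - (11.6-11.2)*((-17.2)-(-17.2))
= 100.17

No, not collinear


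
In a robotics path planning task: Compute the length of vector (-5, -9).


|u| = sqrt((-5)^2 + (-9)^2) = sqrt(106) = 10.2956

10.2956


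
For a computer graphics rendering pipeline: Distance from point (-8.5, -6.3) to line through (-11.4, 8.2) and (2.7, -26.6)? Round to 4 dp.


|cross product| = 103.53
|line direction| = sqrt(1409.85) = 37.548
Distance = 103.53/sqrt(1409.85) = 2.7573

2.7573


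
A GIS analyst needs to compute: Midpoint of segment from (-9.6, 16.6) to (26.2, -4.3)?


M = (((-9.6)+26.2)/2, (16.6+(-4.3))/2)
= (8.3, 6.15)

(8.3, 6.15)


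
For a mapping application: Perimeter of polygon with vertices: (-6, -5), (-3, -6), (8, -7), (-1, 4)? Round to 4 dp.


Sides: (-6, -5)->(-3, -6): sqrt(10) = 3.162278, (-3, -6)->(8, -7): sqrt(122) = 11.045361, (8, -7)->(-1, 4): sqrt(202) = 14.21267, (-1, 4)->(-6, -5): sqrt(106) = 10.29563
Sum = 38.715939
Perimeter = 38.7159

38.7159


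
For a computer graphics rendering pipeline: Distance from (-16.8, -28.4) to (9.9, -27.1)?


dx=26.7, dy=1.3
d^2 = 26.7^2 + 1.3^2 = 714.58
d = sqrt(714.58) = 26.7316

26.7316


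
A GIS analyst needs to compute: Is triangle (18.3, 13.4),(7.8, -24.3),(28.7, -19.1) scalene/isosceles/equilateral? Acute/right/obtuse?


Side lengths squared: AB^2=1531.54, BC^2=463.85, CA^2=1164.41
Sorted: [463.85, 1164.41, 1531.54]
By sides: Scalene, By angles: Acute

Scalene, Acute


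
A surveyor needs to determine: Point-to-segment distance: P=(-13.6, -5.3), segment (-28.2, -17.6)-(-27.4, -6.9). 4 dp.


Project P onto AB: t = 1 (clamped to [0,1])
Closest point on segment: (-27.4, -6.9)
Distance: 13.8924

13.8924


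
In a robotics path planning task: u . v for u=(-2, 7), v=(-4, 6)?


u . v = u_x*v_x + u_y*v_y = (-2)*(-4) + 7*6
= 8 + 42 = 50

50


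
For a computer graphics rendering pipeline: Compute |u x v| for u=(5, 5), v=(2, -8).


|u x v| = |5*(-8) - 5*2|
= |(-40) - 10| = 50

50


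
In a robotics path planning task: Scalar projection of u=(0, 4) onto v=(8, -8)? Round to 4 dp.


u.v = -32, |v| = sqrt(128) = 11.3137
Scalar projection = u.v / |v| = -32 / sqrt(128) = -2.8284

-2.8284


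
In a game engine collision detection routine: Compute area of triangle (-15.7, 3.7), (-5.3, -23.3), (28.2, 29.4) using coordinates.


Area = |x_A(y_B-y_C) + x_B(y_C-y_A) + x_C(y_A-y_B)|/2
= |827.39 + (-136.21) + 761.4|/2
= 1452.58/2 = 726.29

726.29


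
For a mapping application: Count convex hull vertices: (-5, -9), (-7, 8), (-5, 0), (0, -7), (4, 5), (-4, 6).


Convex hull vertices (CCW): (-7, 8), (-5, -9), (0, -7), (4, 5)
Count = 4

4


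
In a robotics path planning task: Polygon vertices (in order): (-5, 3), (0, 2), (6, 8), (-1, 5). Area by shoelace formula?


Shoelace sum: ((-5)*2 - 0*3) + (0*8 - 6*2) + (6*5 - (-1)*8) + ((-1)*3 - (-5)*5)
= 38
Area = |38|/2 = 19

19


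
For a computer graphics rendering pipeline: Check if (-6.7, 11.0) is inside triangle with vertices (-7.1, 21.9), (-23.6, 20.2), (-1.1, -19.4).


Cross products: AB x AP = 180.53, BC x BP = 462.24, CA x CP = 48.88
All same sign? yes

Yes, inside


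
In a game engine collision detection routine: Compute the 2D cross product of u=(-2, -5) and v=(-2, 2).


u x v = u_x*v_y - u_y*v_x = (-2)*2 - (-5)*(-2)
= (-4) - 10 = -14

-14


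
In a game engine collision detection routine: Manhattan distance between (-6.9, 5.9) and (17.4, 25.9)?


|(-6.9)-17.4| + |5.9-25.9| = 24.3 + 20 = 44.3

44.3


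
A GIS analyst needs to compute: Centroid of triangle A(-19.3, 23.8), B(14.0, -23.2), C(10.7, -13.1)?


Centroid = ((x_A+x_B+x_C)/3, (y_A+y_B+y_C)/3)
= (((-19.3)+14+10.7)/3, (23.8+(-23.2)+(-13.1))/3)
= (1.8, -4.1667)

(1.8, -4.1667)


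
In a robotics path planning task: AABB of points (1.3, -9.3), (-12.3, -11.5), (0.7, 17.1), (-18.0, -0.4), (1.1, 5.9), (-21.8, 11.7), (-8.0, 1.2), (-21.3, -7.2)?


x range: [-21.8, 1.3]
y range: [-11.5, 17.1]
Bounding box: (-21.8,-11.5) to (1.3,17.1)

(-21.8,-11.5) to (1.3,17.1)


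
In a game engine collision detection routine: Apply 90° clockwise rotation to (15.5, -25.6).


90° CW: (x,y) -> (y, -x)
(15.5,-25.6) -> (-25.6, -15.5)

(-25.6, -15.5)


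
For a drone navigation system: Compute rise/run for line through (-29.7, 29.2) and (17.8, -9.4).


slope = (y2-y1)/(x2-x1) = ((-9.4)-29.2)/(17.8-(-29.7)) = (-38.6)/47.5 = -0.8126

-0.8126


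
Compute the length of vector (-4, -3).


|u| = sqrt((-4)^2 + (-3)^2) = sqrt(25) = 5

5


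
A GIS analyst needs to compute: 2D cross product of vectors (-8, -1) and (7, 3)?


u x v = u_x*v_y - u_y*v_x = (-8)*3 - (-1)*7
= (-24) - (-7) = -17

-17


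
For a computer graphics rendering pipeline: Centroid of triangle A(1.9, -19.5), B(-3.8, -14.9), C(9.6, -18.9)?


Centroid = ((x_A+x_B+x_C)/3, (y_A+y_B+y_C)/3)
= ((1.9+(-3.8)+9.6)/3, ((-19.5)+(-14.9)+(-18.9))/3)
= (2.5667, -17.7667)

(2.5667, -17.7667)


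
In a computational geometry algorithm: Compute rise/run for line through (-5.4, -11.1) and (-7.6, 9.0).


slope = (y2-y1)/(x2-x1) = (9-(-11.1))/((-7.6)-(-5.4)) = 20.1/(-2.2) = -9.1364

-9.1364


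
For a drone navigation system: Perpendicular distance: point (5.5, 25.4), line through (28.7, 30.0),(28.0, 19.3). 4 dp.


|cross product| = 245.02
|line direction| = sqrt(114.98) = 10.7229
Distance = 245.02/sqrt(114.98) = 22.8502

22.8502


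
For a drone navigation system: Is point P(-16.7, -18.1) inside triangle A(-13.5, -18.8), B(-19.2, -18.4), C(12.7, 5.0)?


Cross products: AB x AP = -2.71, BC x BP = -48.93, CA x CP = -94.5
All same sign? yes

Yes, inside


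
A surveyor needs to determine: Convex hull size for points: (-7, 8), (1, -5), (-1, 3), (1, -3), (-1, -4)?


Convex hull vertices (CCW): (-7, 8), (-1, -4), (1, -5), (1, -3), (-1, 3)
Count = 5

5


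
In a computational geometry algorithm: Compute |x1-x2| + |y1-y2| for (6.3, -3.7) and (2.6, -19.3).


|6.3-2.6| + |(-3.7)-(-19.3)| = 3.7 + 15.6 = 19.3

19.3


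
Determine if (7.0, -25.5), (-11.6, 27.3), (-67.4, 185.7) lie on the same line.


Cross product: ((-11.6)-7)*(185.7-(-25.5)) - (27.3-(-25.5))*((-67.4)-7)
= 0

Yes, collinear


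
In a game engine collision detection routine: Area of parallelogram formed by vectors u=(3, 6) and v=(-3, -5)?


|u x v| = |3*(-5) - 6*(-3)|
= |(-15) - (-18)| = 3

3


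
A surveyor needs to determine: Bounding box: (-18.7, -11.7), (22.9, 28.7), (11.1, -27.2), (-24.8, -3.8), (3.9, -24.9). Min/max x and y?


x range: [-24.8, 22.9]
y range: [-27.2, 28.7]
Bounding box: (-24.8,-27.2) to (22.9,28.7)

(-24.8,-27.2) to (22.9,28.7)


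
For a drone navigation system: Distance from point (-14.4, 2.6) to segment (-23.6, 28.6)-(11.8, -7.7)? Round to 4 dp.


Project P onto AB: t = 0.4938 (clamped to [0,1])
Closest point on segment: (-6.1196, 10.6751)
Distance: 11.5661

11.5661


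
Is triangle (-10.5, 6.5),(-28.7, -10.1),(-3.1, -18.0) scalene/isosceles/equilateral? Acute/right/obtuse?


Side lengths squared: AB^2=606.8, BC^2=717.77, CA^2=655.01
Sorted: [606.8, 655.01, 717.77]
By sides: Scalene, By angles: Acute

Scalene, Acute


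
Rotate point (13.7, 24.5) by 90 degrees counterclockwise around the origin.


90° CCW: (x,y) -> (-y, x)
(13.7,24.5) -> (-24.5, 13.7)

(-24.5, 13.7)


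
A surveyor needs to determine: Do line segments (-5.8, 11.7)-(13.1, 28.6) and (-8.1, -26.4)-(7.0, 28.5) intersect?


Cross products: d1=449.04, d2=-333.38, d3=-681.22, d4=101.2
d1*d2 < 0 and d3*d4 < 0? yes

Yes, they intersect


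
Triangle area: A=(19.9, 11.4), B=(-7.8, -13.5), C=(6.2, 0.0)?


Area = |x_A(y_B-y_C) + x_B(y_C-y_A) + x_C(y_A-y_B)|/2
= |(-268.65) + 88.92 + 154.38|/2
= 25.35/2 = 12.675

12.675


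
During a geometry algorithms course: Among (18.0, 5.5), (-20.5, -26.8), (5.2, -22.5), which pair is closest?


d(P0,P1) = 50.2548, d(P0,P2) = 30.787, d(P1,P2) = 26.0572
Closest: P1 and P2

Closest pair: (-20.5, -26.8) and (5.2, -22.5), distance = 26.0572


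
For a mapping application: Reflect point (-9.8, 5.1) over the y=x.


Reflection over y=x: (x,y) -> (y,x)
(-9.8, 5.1) -> (5.1, -9.8)

(5.1, -9.8)


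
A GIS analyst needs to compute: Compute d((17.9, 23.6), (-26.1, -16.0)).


dx=-44, dy=-39.6
d^2 = (-44)^2 + (-39.6)^2 = 3504.16
d = sqrt(3504.16) = 59.1959

59.1959


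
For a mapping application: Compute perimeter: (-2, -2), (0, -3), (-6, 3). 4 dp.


Sides: (-2, -2)->(0, -3): sqrt(5) = 2.236068, (0, -3)->(-6, 3): sqrt(72) = 8.485281, (-6, 3)->(-2, -2): sqrt(41) = 6.403124
Sum = 17.124473
Perimeter = 17.1245

17.1245


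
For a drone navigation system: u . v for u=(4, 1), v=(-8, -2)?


u . v = u_x*v_x + u_y*v_y = 4*(-8) + 1*(-2)
= (-32) + (-2) = -34

-34


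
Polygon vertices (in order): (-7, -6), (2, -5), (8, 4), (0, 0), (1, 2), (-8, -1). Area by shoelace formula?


Shoelace sum: ((-7)*(-5) - 2*(-6)) + (2*4 - 8*(-5)) + (8*0 - 0*4) + (0*2 - 1*0) + (1*(-1) - (-8)*2) + ((-8)*(-6) - (-7)*(-1))
= 151
Area = |151|/2 = 75.5

75.5


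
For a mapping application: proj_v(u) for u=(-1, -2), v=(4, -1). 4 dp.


u.v = -2, |v| = sqrt(17) = 4.1231
Scalar projection = u.v / |v| = -2 / sqrt(17) = -0.4851

-0.4851


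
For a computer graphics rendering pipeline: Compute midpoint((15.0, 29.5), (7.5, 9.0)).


M = ((15+7.5)/2, (29.5+9)/2)
= (11.25, 19.25)

(11.25, 19.25)


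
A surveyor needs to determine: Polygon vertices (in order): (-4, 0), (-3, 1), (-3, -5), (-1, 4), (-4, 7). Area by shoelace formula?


Shoelace sum: ((-4)*1 - (-3)*0) + ((-3)*(-5) - (-3)*1) + ((-3)*4 - (-1)*(-5)) + ((-1)*7 - (-4)*4) + ((-4)*0 - (-4)*7)
= 34
Area = |34|/2 = 17

17


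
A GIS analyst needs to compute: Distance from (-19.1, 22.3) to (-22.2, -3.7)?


dx=-3.1, dy=-26
d^2 = (-3.1)^2 + (-26)^2 = 685.61
d = sqrt(685.61) = 26.1842

26.1842


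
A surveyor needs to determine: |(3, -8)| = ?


|u| = sqrt(3^2 + (-8)^2) = sqrt(73) = 8.544

8.544


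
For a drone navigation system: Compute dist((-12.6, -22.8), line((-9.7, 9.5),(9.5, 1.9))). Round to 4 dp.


|cross product| = 642.2
|line direction| = sqrt(426.4) = 20.6495
Distance = 642.2/sqrt(426.4) = 31.1001

31.1001


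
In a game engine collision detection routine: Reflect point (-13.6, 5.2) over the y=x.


Reflection over y=x: (x,y) -> (y,x)
(-13.6, 5.2) -> (5.2, -13.6)

(5.2, -13.6)


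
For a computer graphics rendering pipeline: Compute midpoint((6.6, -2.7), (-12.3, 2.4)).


M = ((6.6+(-12.3))/2, ((-2.7)+2.4)/2)
= (-2.85, -0.15)

(-2.85, -0.15)


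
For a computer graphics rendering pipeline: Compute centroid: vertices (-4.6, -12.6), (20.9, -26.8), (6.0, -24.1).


Centroid = ((x_A+x_B+x_C)/3, (y_A+y_B+y_C)/3)
= (((-4.6)+20.9+6)/3, ((-12.6)+(-26.8)+(-24.1))/3)
= (7.4333, -21.1667)

(7.4333, -21.1667)


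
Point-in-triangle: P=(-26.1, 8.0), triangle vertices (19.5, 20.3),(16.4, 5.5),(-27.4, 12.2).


Cross products: AB x AP = -636.75, BC x BP = 175.25, CA x CP = -207.51
All same sign? no

No, outside


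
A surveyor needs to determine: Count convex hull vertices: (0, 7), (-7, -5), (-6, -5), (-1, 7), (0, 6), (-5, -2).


Convex hull vertices (CCW): (-7, -5), (-6, -5), (0, 6), (0, 7), (-1, 7)
Count = 5

5


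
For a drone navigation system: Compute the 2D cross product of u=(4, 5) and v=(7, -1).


u x v = u_x*v_y - u_y*v_x = 4*(-1) - 5*7
= (-4) - 35 = -39

-39


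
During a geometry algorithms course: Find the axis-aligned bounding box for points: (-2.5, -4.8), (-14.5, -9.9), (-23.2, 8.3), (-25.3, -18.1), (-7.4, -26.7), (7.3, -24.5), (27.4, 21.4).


x range: [-25.3, 27.4]
y range: [-26.7, 21.4]
Bounding box: (-25.3,-26.7) to (27.4,21.4)

(-25.3,-26.7) to (27.4,21.4)


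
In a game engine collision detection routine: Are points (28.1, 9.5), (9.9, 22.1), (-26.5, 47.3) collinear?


Cross product: (9.9-28.1)*(47.3-9.5) - (22.1-9.5)*((-26.5)-28.1)
= 0

Yes, collinear


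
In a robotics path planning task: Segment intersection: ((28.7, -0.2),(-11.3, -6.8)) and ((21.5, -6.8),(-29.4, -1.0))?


Cross products: d1=-377.7, d2=190.24, d3=216.48, d4=-351.46
d1*d2 < 0 and d3*d4 < 0? yes

Yes, they intersect


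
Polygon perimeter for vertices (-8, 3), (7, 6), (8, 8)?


Sides: (-8, 3)->(7, 6): sqrt(234) = 15.297059, (7, 6)->(8, 8): sqrt(5) = 2.236068, (8, 8)->(-8, 3): sqrt(281) = 16.763055
Sum = 34.296182
Perimeter = 34.2962

34.2962


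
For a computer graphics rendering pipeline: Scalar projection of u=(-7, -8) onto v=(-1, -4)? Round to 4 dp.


u.v = 39, |v| = sqrt(17) = 4.1231
Scalar projection = u.v / |v| = 39 / sqrt(17) = 9.4589

9.4589


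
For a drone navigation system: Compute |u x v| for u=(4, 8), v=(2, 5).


|u x v| = |4*5 - 8*2|
= |20 - 16| = 4

4


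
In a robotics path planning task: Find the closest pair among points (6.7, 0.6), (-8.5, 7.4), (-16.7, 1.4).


d(P0,P1) = 16.6517, d(P0,P2) = 23.4137, d(P1,P2) = 10.1607
Closest: P1 and P2

Closest pair: (-8.5, 7.4) and (-16.7, 1.4), distance = 10.1607


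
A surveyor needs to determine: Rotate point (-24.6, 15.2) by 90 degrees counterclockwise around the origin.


90° CCW: (x,y) -> (-y, x)
(-24.6,15.2) -> (-15.2, -24.6)

(-15.2, -24.6)


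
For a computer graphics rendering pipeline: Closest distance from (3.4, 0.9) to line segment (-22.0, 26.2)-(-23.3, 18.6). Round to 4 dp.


Project P onto AB: t = 1 (clamped to [0,1])
Closest point on segment: (-23.3, 18.6)
Distance: 32.034

32.034


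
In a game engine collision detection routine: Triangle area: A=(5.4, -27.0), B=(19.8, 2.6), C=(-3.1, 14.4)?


Area = |x_A(y_B-y_C) + x_B(y_C-y_A) + x_C(y_A-y_B)|/2
= |(-63.72) + 819.72 + 91.76|/2
= 847.76/2 = 423.88

423.88


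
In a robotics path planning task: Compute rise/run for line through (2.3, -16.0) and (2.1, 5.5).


slope = (y2-y1)/(x2-x1) = (5.5-(-16))/(2.1-2.3) = 21.5/(-0.2) = -107.5

-107.5


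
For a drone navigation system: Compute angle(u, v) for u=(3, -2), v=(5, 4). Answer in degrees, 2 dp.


u.v = 7, |u| = sqrt(13) = 3.6056, |v| = sqrt(41) = 6.4031
cos(theta) = u.v/(|u||v|) = 7/sqrt(533) = 0.303204
theta = acos(0.303204) = 72.35 degrees

72.35 degrees


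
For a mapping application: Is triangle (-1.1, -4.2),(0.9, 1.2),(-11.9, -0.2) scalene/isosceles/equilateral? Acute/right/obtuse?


Side lengths squared: AB^2=33.16, BC^2=165.8, CA^2=132.64
Sorted: [33.16, 132.64, 165.8]
By sides: Scalene, By angles: Right

Scalene, Right


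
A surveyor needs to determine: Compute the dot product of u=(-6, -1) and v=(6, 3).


u . v = u_x*v_x + u_y*v_y = (-6)*6 + (-1)*3
= (-36) + (-3) = -39

-39


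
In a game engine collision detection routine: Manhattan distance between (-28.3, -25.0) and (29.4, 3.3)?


|(-28.3)-29.4| + |(-25)-3.3| = 57.7 + 28.3 = 86

86


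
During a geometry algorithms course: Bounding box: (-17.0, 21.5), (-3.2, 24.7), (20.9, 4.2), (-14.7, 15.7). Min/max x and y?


x range: [-17, 20.9]
y range: [4.2, 24.7]
Bounding box: (-17,4.2) to (20.9,24.7)

(-17,4.2) to (20.9,24.7)


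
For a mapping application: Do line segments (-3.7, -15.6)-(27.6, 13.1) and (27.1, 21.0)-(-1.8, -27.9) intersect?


Cross products: d1=-448.38, d2=252.76, d3=261.62, d4=-439.52
d1*d2 < 0 and d3*d4 < 0? yes

Yes, they intersect


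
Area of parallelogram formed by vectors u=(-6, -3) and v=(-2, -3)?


|u x v| = |(-6)*(-3) - (-3)*(-2)|
= |18 - 6| = 12

12


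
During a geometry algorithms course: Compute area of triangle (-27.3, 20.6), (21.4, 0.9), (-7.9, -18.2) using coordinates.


Area = |x_A(y_B-y_C) + x_B(y_C-y_A) + x_C(y_A-y_B)|/2
= |(-521.43) + (-830.32) + (-155.63)|/2
= 1507.38/2 = 753.69

753.69


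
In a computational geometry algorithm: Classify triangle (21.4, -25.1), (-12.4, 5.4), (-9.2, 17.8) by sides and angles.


Side lengths squared: AB^2=2072.69, BC^2=164, CA^2=2776.77
Sorted: [164, 2072.69, 2776.77]
By sides: Scalene, By angles: Obtuse

Scalene, Obtuse


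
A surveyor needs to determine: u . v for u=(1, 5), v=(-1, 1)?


u . v = u_x*v_x + u_y*v_y = 1*(-1) + 5*1
= (-1) + 5 = 4

4


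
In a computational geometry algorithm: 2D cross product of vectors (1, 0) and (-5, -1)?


u x v = u_x*v_y - u_y*v_x = 1*(-1) - 0*(-5)
= (-1) - 0 = -1

-1


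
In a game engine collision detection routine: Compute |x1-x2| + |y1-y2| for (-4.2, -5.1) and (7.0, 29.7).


|(-4.2)-7| + |(-5.1)-29.7| = 11.2 + 34.8 = 46

46


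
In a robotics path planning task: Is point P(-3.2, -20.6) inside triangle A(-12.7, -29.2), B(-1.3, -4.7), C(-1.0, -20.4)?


Cross products: AB x AP = -134.71, BC x BP = -34.6, CA x CP = -17.02
All same sign? yes

Yes, inside


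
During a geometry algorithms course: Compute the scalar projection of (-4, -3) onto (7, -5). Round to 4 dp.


u.v = -13, |v| = sqrt(74) = 8.6023
Scalar projection = u.v / |v| = -13 / sqrt(74) = -1.5112

-1.5112


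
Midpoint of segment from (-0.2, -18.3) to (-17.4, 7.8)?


M = (((-0.2)+(-17.4))/2, ((-18.3)+7.8)/2)
= (-8.8, -5.25)

(-8.8, -5.25)


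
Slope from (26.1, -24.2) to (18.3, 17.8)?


slope = (y2-y1)/(x2-x1) = (17.8-(-24.2))/(18.3-26.1) = 42/(-7.8) = -5.3846

-5.3846


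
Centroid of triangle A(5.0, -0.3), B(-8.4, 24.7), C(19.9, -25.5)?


Centroid = ((x_A+x_B+x_C)/3, (y_A+y_B+y_C)/3)
= ((5+(-8.4)+19.9)/3, ((-0.3)+24.7+(-25.5))/3)
= (5.5, -0.3667)

(5.5, -0.3667)


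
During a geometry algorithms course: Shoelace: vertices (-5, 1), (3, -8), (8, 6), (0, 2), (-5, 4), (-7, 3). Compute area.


Shoelace sum: ((-5)*(-8) - 3*1) + (3*6 - 8*(-8)) + (8*2 - 0*6) + (0*4 - (-5)*2) + ((-5)*3 - (-7)*4) + ((-7)*1 - (-5)*3)
= 166
Area = |166|/2 = 83

83


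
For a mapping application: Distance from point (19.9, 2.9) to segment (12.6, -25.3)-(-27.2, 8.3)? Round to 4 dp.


Project P onto AB: t = 0.2422 (clamped to [0,1])
Closest point on segment: (2.962, -17.1634)
Distance: 26.2571

26.2571
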